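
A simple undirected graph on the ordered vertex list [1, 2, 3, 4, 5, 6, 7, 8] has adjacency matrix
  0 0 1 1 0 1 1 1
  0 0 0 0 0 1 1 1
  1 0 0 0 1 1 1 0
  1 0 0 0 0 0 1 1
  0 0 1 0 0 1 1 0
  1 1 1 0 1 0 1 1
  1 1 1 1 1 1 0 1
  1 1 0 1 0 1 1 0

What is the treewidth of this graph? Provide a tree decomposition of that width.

Treewidth 3.
Bags: B1 = {1, 4, 7, 8}  B2 = {1, 6, 7, 8}  B3 = {1, 3, 6, 7}  B4 = {3, 5, 6, 7}  B5 = {2, 6, 7, 8}
Tree: B1–B2, B2–B3, B3–B4, B2–B5

Every bag has size at most 4, so the width is 4 − 1 = 3 and tw(G) ≤ 3. On the other hand G contains the 4-clique {1, 4, 7, 8}. A clique must lie in a single bag of any decomposition, so no decomposition can have width below 3. Hence tw(G) = 3 exactly.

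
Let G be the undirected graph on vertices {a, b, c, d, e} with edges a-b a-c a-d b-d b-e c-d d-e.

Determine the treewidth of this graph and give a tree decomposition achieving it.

Each bag holds 3 vertices, so the decomposition has width 2, which upper-bounds the treewidth. On the other hand G contains the 3-clique {b, d, e}. A clique must lie in a single bag of any decomposition, so no decomposition can have width below 2. Hence tw(G) = 2 exactly.

Treewidth 2.
One optimal decomposition is:
Bags: B1 = {a, b, d}  B2 = {b, d, e}  B3 = {a, c, d}
Tree: B1–B2, B1–B3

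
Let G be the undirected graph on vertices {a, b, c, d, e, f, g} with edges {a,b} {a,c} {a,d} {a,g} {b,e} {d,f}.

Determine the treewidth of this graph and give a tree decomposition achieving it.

Each bag holds 2 vertices, so the decomposition has width 1, which upper-bounds the treewidth. G has an edge, so its treewidth is at least 1. The upper and lower bounds meet at 1, so that is the treewidth.

Treewidth 1.
One optimal decomposition is:
Bags: B1 = {a, d}  B2 = {a, b}  B3 = {a, c}  B4 = {a, g}  B5 = {b, e}  B6 = {d, f}
Tree: B1–B2, B1–B3, B1–B4, B2–B5, B1–B6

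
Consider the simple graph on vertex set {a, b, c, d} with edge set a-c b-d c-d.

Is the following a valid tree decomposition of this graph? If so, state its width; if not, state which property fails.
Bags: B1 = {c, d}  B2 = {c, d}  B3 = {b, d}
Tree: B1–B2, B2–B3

No — vertex a appears in no bag.

A tree decomposition must satisfy three properties: every vertex lies in some bag; for every edge, both endpoints lie together in some bag; and for every vertex, the bags containing it form a connected subtree. Here vertex a appears in no bag, so the decomposition is invalid.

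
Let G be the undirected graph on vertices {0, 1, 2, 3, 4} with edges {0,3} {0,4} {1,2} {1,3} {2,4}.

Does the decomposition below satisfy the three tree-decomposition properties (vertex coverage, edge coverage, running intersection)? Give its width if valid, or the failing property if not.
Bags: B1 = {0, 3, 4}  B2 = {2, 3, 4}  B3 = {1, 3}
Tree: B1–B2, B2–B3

A tree decomposition must satisfy three properties: every vertex lies in some bag; for every edge, both endpoints lie together in some bag; and for every vertex, the bags containing it form a connected subtree. Here edge (2,1) lies in no bag, so the decomposition is invalid.

No — edge (2,1) lies in no bag.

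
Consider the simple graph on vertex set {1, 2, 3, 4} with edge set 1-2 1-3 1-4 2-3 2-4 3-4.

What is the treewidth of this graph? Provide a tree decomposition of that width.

Treewidth 3.
One such decomposition:
Bags: B1 = {1, 2, 3, 4}
Tree: (single bag)

With just one bag of size 4, the width is 4 − 1 = 3, so tw(G) ≤ 3. On the other hand G contains the 4-clique {1, 2, 3, 4}. A clique must lie in a single bag of any decomposition, so no decomposition can have width below 3. Hence tw(G) = 3 exactly.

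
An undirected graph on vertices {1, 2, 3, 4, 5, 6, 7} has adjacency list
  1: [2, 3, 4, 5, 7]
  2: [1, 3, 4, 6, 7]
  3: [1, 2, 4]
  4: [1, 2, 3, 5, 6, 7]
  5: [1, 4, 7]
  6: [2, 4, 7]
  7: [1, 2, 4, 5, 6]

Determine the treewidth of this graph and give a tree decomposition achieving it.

Every bag has size at most 4, so the width is 4 − 1 = 3 and tw(G) ≤ 3. Conversely, {1, 2, 3, 4} is a clique of size 4, and the vertices of any clique must share a bag in every tree decomposition; so some bag has ≥ 4 vertices and tw(G) ≥ 3. Therefore the treewidth is 3.

Treewidth 3.
Bags: B1 = {1, 2, 4, 7}  B2 = {1, 2, 3, 4}  B3 = {1, 4, 5, 7}  B4 = {2, 4, 6, 7}
Tree: B1–B2, B1–B3, B1–B4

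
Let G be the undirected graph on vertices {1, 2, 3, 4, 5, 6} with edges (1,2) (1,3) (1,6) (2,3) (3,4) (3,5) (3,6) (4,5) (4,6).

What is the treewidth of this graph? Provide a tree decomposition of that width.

The largest bag has 3 vertices, giving width 2; this decomposition certifies tw(G) ≤ 2. For the lower bound, the 3 vertices {1, 2, 3} are pairwise adjacent, and any tree decomposition puts a clique entirely inside one bag — forcing width ≥ 2. The upper and lower bounds meet at 2, so that is the treewidth.

Treewidth 2.
Bags: B1 = {1, 2, 3}  B2 = {1, 3, 6}  B3 = {3, 4, 6}  B4 = {3, 4, 5}
Tree: B1–B2, B2–B3, B3–B4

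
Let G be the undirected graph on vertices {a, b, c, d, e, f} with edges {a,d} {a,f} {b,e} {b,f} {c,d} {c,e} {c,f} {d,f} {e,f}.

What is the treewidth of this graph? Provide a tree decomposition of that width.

Every bag has size at most 3, so the width is 3 − 1 = 2 and tw(G) ≤ 2. On the other hand G contains the 3-clique {c, d, f}. A clique must lie in a single bag of any decomposition, so no decomposition can have width below 2. Combining the bounds, tw(G) = 2.

Treewidth 2.
One such decomposition:
Bags: B1 = {c, d, f}  B2 = {c, e, f}  B3 = {b, e, f}  B4 = {a, d, f}
Tree: B1–B2, B2–B3, B1–B4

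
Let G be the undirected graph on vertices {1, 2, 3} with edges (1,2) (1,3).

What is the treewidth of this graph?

1

A width-1 tree decomposition is:
Bags: B1 = {1, 3}  B2 = {1, 2}
Tree: B1–B2
The largest bag has 2 vertices, giving width 1; this decomposition certifies tw(G) ≤ 1. Any graph with an edge has treewidth ≥ 1, and G has the edge 1–3. Combining the bounds, tw(G) = 1.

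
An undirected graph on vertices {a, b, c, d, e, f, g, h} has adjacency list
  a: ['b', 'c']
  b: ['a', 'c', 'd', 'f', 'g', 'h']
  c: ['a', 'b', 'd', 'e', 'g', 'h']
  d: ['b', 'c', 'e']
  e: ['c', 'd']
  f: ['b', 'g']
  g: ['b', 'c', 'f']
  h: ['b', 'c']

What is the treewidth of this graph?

2

A width-2 tree decomposition is:
Bags: B1 = {b, c, d}  B2 = {a, b, c}  B3 = {b, c, g}  B4 = {b, c, h}  B5 = {c, d, e}  B6 = {b, f, g}
Tree: B1–B2, B2–B3, B1–B4, B1–B5, B3–B6
The largest bag has 3 vertices, giving width 2; this decomposition certifies tw(G) ≤ 2. For the lower bound, the 3 vertices {c, d, e} are pairwise adjacent, and any tree decomposition puts a clique entirely inside one bag — forcing width ≥ 2. Therefore the treewidth is 2.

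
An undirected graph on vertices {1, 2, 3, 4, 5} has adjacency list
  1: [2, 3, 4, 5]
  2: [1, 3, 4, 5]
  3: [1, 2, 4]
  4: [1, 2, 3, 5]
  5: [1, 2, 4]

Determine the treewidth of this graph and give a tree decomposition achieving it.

Every bag has size at most 4, so the width is 4 − 1 = 3 and tw(G) ≤ 3. On the other hand G contains the 4-clique {1, 2, 3, 4}. A clique must lie in a single bag of any decomposition, so no decomposition can have width below 3. Combining the bounds, tw(G) = 3.

Treewidth 3.
Bags: B1 = {1, 2, 3, 4}  B2 = {1, 2, 4, 5}
Tree: B1–B2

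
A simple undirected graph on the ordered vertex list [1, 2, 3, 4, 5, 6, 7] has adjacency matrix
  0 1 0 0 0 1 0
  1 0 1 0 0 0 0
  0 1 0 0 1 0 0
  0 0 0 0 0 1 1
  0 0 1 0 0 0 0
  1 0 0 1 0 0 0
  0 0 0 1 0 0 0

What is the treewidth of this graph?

A width-1 tree decomposition is:
Bags: B1 = {4, 7}  B2 = {4, 6}  B3 = {1, 6}  B4 = {1, 2}  B5 = {2, 3}  B6 = {3, 5}
Tree: B1–B2, B2–B3, B3–B4, B4–B5, B5–B6
The largest bag has 2 vertices, giving width 1; this decomposition certifies tw(G) ≤ 1. G has an edge, so its treewidth is at least 1. Hence tw(G) = 1 exactly.

1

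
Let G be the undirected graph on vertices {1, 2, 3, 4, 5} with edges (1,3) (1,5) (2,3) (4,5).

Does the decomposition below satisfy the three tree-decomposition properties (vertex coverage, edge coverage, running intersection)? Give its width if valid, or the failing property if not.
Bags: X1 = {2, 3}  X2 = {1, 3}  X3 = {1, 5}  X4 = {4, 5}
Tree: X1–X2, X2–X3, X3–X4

Vertex coverage: the bags together contain {1, 2, 3, 4, 5}, the full vertex set. Edge coverage: each edge of G has both endpoints in at least one bag. Running intersection: for every vertex, the bags containing it form a connected subtree. All three properties hold, so this is a valid tree decomposition of width max|bag| − 1 = 1, and hence tw(G) ≤ 1.

Yes; width 1.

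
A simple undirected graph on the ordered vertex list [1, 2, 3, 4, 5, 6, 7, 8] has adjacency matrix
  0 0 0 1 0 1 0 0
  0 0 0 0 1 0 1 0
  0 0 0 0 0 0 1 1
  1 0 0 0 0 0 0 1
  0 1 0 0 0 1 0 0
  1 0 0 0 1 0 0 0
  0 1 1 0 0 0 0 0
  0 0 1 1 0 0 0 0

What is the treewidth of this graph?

A width-2 tree decomposition is:
Bags: B1 = {1, 4, 8}  B2 = {1, 3, 8}  B3 = {1, 3, 7}  B4 = {1, 2, 7}  B5 = {1, 2, 5}  B6 = {1, 5, 6}
Tree: B1–B2, B2–B3, B3–B4, B4–B5, B5–B6
Each bag holds 3 vertices, so the decomposition has width 2, which upper-bounds the treewidth. For the lower bound, G contains the cycle 1–4–8–3–7–2–5–6–1, so G is not a forest; only forests have treewidth ≤ 1, hence tw(G) ≥ 2. Hence tw(G) = 2 exactly.

2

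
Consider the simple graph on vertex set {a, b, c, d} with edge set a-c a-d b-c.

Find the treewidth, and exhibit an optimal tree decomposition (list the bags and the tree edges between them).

Treewidth 1.
Bags: B1 = {b, c}  B2 = {a, c}  B3 = {a, d}
Tree: B1–B2, B2–B3

Every bag has size at most 2, so the width is 2 − 1 = 1 and tw(G) ≤ 1. G has an edge, so its treewidth is at least 1. The upper and lower bounds meet at 1, so that is the treewidth.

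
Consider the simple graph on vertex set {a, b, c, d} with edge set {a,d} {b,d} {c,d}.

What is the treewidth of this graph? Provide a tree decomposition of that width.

Each bag holds 2 vertices, so the decomposition has width 1, which upper-bounds the treewidth. G has an edge, so its treewidth is at least 1. Therefore the treewidth is 1.

Treewidth 1.
One optimal decomposition is:
Bags: B1 = {c, d}  B2 = {b, d}  B3 = {a, d}
Tree: B1–B2, B2–B3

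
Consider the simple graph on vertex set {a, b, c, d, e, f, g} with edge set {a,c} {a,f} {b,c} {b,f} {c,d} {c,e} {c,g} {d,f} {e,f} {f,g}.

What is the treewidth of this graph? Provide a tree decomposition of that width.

Each bag holds 3 vertices, so the decomposition has width 2, which upper-bounds the treewidth. The edges f–e–c–g–f form a cycle, so G is not a tree and its treewidth is at least 2. Combining the bounds, tw(G) = 2.

Treewidth 2.
One optimal decomposition is:
Bags: B1 = {c, e, f}  B2 = {c, f, g}  B3 = {c, d, f}  B4 = {b, c, f}  B5 = {a, c, f}
Tree: B1–B2, B2–B3, B3–B4, B4–B5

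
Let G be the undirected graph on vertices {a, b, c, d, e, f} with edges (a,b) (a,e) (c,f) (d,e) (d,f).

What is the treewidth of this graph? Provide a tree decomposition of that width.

Treewidth 1.
One such decomposition:
Bags: B1 = {a, b}  B2 = {a, e}  B3 = {d, e}  B4 = {d, f}  B5 = {c, f}
Tree: B1–B2, B2–B3, B3–B4, B4–B5

Each bag holds 2 vertices, so the decomposition has width 1, which upper-bounds the treewidth. Any graph with an edge has treewidth ≥ 1, and G has the edge b–a. Hence tw(G) = 1 exactly.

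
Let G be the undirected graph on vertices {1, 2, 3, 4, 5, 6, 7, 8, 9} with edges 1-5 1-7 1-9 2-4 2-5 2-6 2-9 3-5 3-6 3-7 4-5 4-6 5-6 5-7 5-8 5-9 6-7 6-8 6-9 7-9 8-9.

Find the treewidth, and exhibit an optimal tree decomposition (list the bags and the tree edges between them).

Treewidth 3.
Bags: B1 = {1, 5, 7, 9}  B2 = {5, 6, 7, 9}  B3 = {3, 5, 6, 7}  B4 = {2, 5, 6, 9}  B5 = {2, 4, 5, 6}  B6 = {5, 6, 8, 9}
Tree: B1–B2, B2–B3, B2–B4, B4–B5, B2–B6

The largest bag has 4 vertices, giving width 3; this decomposition certifies tw(G) ≤ 3. Conversely, {1, 5, 7, 9} is a clique of size 4, and the vertices of any clique must share a bag in every tree decomposition; so some bag has ≥ 4 vertices and tw(G) ≥ 3. Therefore the treewidth is 3.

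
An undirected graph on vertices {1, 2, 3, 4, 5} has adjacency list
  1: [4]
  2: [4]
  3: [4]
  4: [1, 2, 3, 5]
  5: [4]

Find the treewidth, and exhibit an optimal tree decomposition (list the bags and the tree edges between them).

The largest bag has 2 vertices, giving width 1; this decomposition certifies tw(G) ≤ 1. Since G has at least one edge (e.g. 4–2), it is not an edgeless graph, so tw(G) ≥ 1. The upper and lower bounds meet at 1, so that is the treewidth.

Treewidth 1.
Bags: B1 = {2, 4}  B2 = {1, 4}  B3 = {3, 4}  B4 = {4, 5}
Tree: B1–B2, B2–B3, B3–B4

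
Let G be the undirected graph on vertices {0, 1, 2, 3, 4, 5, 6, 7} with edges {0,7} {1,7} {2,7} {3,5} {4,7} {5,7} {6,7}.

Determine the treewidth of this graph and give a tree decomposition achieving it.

Treewidth 1.
One such decomposition:
Bags: B1 = {1, 7}  B2 = {0, 7}  B3 = {4, 7}  B4 = {5, 7}  B5 = {6, 7}  B6 = {3, 5}  B7 = {2, 7}
Tree: B1–B2, B1–B3, B1–B4, B2–B5, B4–B6, B5–B7

Each bag holds 2 vertices, so the decomposition has width 1, which upper-bounds the treewidth. G has an edge, so its treewidth is at least 1. Hence tw(G) = 1 exactly.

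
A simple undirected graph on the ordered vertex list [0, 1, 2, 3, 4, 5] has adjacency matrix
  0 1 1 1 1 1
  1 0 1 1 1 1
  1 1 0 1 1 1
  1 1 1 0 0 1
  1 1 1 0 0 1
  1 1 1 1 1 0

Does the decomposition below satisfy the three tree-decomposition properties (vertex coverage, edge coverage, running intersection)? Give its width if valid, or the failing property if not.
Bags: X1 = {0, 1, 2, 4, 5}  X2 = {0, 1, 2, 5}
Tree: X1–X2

No — vertex 3 appears in no bag.

A tree decomposition must satisfy three properties: every vertex lies in some bag; for every edge, both endpoints lie together in some bag; and for every vertex, the bags containing it form a connected subtree. Here vertex 3 appears in no bag, so the decomposition is invalid.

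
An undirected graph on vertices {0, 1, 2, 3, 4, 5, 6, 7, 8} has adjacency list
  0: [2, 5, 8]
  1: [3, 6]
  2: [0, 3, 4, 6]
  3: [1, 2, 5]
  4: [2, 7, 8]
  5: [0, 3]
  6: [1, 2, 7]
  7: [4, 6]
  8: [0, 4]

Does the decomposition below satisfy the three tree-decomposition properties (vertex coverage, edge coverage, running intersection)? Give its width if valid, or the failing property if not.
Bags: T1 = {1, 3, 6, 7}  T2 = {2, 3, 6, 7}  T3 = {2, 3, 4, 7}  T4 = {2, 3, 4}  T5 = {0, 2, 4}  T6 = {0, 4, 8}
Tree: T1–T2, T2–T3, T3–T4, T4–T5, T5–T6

A tree decomposition must satisfy three properties: every vertex lies in some bag; for every edge, both endpoints lie together in some bag; and for every vertex, the bags containing it form a connected subtree. Here vertex 5 appears in no bag, so the decomposition is invalid.

No — vertex 5 appears in no bag.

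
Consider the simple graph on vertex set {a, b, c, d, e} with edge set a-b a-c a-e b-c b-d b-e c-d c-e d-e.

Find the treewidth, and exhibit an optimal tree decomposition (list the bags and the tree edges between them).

The largest bag has 4 vertices, giving width 3; this decomposition certifies tw(G) ≤ 3. Conversely, {b, c, d, e} is a clique of size 4, and the vertices of any clique must share a bag in every tree decomposition; so some bag has ≥ 4 vertices and tw(G) ≥ 3. Combining the bounds, tw(G) = 3.

Treewidth 3.
One optimal decomposition is:
Bags: B1 = {b, c, d, e}  B2 = {a, b, c, e}
Tree: B1–B2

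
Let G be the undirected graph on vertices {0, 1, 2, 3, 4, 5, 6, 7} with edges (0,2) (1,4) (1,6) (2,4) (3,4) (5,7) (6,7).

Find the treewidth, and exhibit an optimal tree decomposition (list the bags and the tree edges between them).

The largest bag has 2 vertices, giving width 1; this decomposition certifies tw(G) ≤ 1. G has an edge, so its treewidth is at least 1. Therefore the treewidth is 1.

Treewidth 1.
One optimal decomposition is:
Bags: B1 = {2, 4}  B2 = {0, 2}  B3 = {1, 4}  B4 = {1, 6}  B5 = {6, 7}  B6 = {5, 7}  B7 = {3, 4}
Tree: B1–B2, B1–B3, B3–B4, B4–B5, B5–B6, B3–B7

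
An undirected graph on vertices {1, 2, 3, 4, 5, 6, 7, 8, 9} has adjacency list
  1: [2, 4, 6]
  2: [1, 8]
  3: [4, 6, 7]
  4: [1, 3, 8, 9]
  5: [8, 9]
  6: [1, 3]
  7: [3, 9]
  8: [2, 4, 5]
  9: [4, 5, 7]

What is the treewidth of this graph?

3

A width-3 tree decomposition is:
Bags: B1 = {2, 5, 8, 9}  B2 = {2, 4, 8, 9}  B3 = {1, 2, 4, 9}  B4 = {1, 4, 7, 9}  B5 = {1, 3, 4, 7}  B6 = {1, 3, 6, 7}
Tree: B1–B2, B2–B3, B3–B4, B4–B5, B5–B6
Every bag has size at most 4, so the width is 4 − 1 = 3 and tw(G) ≤ 3. For the lower bound: the 4 vertex sets {2,5,8}, {9}, {4}, {1,3,6,7} are disjoint, each induces a connected subgraph, and every pair is joined by at least one edge of G. Contracting each set to a single vertex therefore yields K_{4} as a minor, and since treewidth is minor-monotone, tw(G) ≥ tw(K_{4}) = 3. The upper and lower bounds meet at 3, so that is the treewidth.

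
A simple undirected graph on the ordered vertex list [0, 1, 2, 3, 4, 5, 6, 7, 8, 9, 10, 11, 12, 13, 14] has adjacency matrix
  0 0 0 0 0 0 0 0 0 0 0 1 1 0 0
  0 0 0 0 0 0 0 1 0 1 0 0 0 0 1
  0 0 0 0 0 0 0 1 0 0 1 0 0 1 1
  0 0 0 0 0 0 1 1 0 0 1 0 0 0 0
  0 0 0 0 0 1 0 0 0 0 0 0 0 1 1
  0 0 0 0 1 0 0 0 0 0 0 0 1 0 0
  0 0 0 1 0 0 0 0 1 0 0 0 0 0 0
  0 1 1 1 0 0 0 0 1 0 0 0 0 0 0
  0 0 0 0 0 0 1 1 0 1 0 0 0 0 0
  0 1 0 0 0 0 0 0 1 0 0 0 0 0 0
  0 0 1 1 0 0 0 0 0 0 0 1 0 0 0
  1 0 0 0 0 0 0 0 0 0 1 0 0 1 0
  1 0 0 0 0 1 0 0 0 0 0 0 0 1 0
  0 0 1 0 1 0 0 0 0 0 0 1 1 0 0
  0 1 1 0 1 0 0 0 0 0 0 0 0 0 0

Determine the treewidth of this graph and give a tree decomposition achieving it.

Treewidth 3.
Bags: B1 = {0, 5, 11, 12}  B2 = {5, 11, 12, 13}  B3 = {4, 5, 11, 13}  B4 = {4, 10, 11, 13}  B5 = {2, 4, 10, 13}  B6 = {2, 4, 10, 14}  B7 = {2, 3, 10, 14}  B8 = {2, 3, 7, 14}  B9 = {1, 3, 7, 14}  B10 = {1, 3, 6, 7}  B11 = {1, 6, 7, 8}  B12 = {1, 6, 8, 9}
Tree: B1–B2, B2–B3, B3–B4, B4–B5, B5–B6, B6–B7, B7–B8, B8–B9, B9–B10, B10–B11, B11–B12

The largest bag has 4 vertices, giving width 3; this decomposition certifies tw(G) ≤ 3. For the lower bound: the 4 vertex sets {0,5,12}, {11}, {13}, {2,4,10,14} are disjoint, each induces a connected subgraph, and every pair is joined by at least one edge of G. Contracting each set to a single vertex therefore yields K_{4} as a minor, and since treewidth is minor-monotone, tw(G) ≥ tw(K_{4}) = 3. Hence tw(G) = 3 exactly.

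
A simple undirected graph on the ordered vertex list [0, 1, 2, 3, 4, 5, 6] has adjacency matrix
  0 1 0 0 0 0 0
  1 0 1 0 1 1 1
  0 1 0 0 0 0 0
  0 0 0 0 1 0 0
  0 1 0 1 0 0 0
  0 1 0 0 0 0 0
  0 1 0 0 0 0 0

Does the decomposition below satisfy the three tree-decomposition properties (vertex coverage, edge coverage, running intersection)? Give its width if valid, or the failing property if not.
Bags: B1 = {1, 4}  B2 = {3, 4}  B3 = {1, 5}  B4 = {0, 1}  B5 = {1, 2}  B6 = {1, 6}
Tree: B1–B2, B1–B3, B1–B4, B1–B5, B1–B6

Every vertex of G appears in some bag (union = {0, 1, 2, 3, 4, 5, 6}); every edge is covered by a bag; and for each vertex v the set of bags containing v is connected in the bag tree. The decomposition is therefore valid. The largest bag has 2 vertices, so the width is 1.

Yes; width 1.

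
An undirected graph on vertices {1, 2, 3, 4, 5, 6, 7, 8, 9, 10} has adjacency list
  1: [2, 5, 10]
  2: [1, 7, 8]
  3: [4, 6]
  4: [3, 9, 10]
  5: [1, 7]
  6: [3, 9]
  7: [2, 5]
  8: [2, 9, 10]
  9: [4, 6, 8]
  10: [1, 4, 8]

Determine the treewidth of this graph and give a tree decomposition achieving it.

Each bag holds 3 vertices, so the decomposition has width 2, which upper-bounds the treewidth. For the lower bound, G contains the cycle 7–5–1–2–7, so G is not a forest; only forests have treewidth ≤ 1, hence tw(G) ≥ 2. Hence tw(G) = 2 exactly.

Treewidth 2.
Bags: B1 = {2, 5, 7}  B2 = {1, 2, 5}  B3 = {1, 2, 8}  B4 = {1, 8, 10}  B5 = {8, 9, 10}  B6 = {4, 9, 10}  B7 = {4, 6, 9}  B8 = {3, 4, 6}
Tree: B1–B2, B2–B3, B3–B4, B4–B5, B5–B6, B6–B7, B7–B8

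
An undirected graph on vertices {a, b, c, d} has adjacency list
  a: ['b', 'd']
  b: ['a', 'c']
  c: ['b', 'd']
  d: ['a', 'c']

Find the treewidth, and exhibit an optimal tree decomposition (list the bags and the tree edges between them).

The largest bag has 3 vertices, giving width 2; this decomposition certifies tw(G) ≤ 2. The edges d–a–b–c–d form a cycle, so G is not a tree and its treewidth is at least 2. The upper and lower bounds meet at 2, so that is the treewidth.

Treewidth 2.
One such decomposition:
Bags: B1 = {a, b, d}  B2 = {b, c, d}
Tree: B1–B2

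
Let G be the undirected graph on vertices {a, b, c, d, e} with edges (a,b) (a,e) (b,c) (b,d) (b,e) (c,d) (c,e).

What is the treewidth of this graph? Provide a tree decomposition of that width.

Treewidth 2.
Bags: B1 = {a, b, e}  B2 = {b, c, e}  B3 = {b, c, d}
Tree: B1–B2, B2–B3

Every bag has size at most 3, so the width is 3 − 1 = 2 and tw(G) ≤ 2. On the other hand G contains the 3-clique {b, c, d}. A clique must lie in a single bag of any decomposition, so no decomposition can have width below 2. Therefore the treewidth is 2.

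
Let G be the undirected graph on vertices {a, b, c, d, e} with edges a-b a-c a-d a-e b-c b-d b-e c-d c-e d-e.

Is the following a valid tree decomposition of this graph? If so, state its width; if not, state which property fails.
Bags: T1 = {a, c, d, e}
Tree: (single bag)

A tree decomposition must satisfy three properties: every vertex lies in some bag; for every edge, both endpoints lie together in some bag; and for every vertex, the bags containing it form a connected subtree. Here vertex b appears in no bag, so the decomposition is invalid.

No — vertex b appears in no bag.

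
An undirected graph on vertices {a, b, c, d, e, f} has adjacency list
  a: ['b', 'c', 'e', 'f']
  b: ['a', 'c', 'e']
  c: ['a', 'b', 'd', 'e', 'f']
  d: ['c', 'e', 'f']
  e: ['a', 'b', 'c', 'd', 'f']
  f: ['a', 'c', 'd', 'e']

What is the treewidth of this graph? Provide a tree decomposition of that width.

Treewidth 3.
One optimal decomposition is:
Bags: B1 = {a, c, e, f}  B2 = {c, d, e, f}  B3 = {a, b, c, e}
Tree: B1–B2, B1–B3

Each bag holds 4 vertices, so the decomposition has width 3, which upper-bounds the treewidth. For the lower bound, the 4 vertices {c, d, e, f} are pairwise adjacent, and any tree decomposition puts a clique entirely inside one bag — forcing width ≥ 3. Combining the bounds, tw(G) = 3.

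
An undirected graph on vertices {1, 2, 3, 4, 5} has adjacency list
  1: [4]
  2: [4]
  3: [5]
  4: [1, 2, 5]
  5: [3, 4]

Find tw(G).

1

A width-1 tree decomposition is:
Bags: B1 = {1, 4}  B2 = {4, 5}  B3 = {2, 4}  B4 = {3, 5}
Tree: B1–B2, B1–B3, B2–B4
The largest bag has 2 vertices, giving width 1; this decomposition certifies tw(G) ≤ 1. Any graph with an edge has treewidth ≥ 1, and G has the edge 4–1. Combining the bounds, tw(G) = 1.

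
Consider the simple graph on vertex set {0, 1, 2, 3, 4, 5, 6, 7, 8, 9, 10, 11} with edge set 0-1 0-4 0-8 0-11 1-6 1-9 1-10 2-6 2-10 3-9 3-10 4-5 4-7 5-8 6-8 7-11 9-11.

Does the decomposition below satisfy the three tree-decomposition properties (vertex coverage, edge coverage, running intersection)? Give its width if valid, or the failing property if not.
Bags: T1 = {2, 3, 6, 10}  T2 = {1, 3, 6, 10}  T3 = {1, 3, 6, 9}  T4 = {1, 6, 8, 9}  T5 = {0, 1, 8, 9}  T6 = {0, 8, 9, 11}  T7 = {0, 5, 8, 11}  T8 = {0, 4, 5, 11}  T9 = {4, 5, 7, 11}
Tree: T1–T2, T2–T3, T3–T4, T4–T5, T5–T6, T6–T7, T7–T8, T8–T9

Checking the three conditions: (i) the bags cover all of {0, 1, 2, 3, 4, 5, 6, 7, 8, 9, 10, 11}; (ii) for each edge, some bag contains both endpoints; (iii) the bags containing any fixed vertex form a subtree. All hold, so the decomposition is valid with width 4 − 1 = 3.

Yes; width 3.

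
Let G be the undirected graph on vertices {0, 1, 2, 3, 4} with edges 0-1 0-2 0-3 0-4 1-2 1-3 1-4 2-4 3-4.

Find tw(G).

3

A width-3 tree decomposition is:
Bags: B1 = {0, 1, 3, 4}  B2 = {0, 1, 2, 4}
Tree: B1–B2
Each bag holds 4 vertices, so the decomposition has width 3, which upper-bounds the treewidth. On the other hand G contains the 4-clique {0, 1, 2, 4}. A clique must lie in a single bag of any decomposition, so no decomposition can have width below 3. Therefore the treewidth is 3.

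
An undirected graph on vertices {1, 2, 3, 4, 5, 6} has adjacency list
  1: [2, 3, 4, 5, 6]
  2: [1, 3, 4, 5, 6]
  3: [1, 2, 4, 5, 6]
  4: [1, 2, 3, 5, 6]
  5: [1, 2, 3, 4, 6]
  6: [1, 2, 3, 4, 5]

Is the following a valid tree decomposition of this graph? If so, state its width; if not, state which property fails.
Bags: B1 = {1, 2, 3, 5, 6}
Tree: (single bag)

A tree decomposition must satisfy three properties: every vertex lies in some bag; for every edge, both endpoints lie together in some bag; and for every vertex, the bags containing it form a connected subtree. Here vertex 4 appears in no bag, so the decomposition is invalid.

No — vertex 4 appears in no bag.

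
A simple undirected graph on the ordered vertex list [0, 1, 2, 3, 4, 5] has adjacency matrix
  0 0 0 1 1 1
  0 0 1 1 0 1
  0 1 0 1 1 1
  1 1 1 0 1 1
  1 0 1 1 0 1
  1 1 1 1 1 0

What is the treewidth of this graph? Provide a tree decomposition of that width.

Each bag holds 4 vertices, so the decomposition has width 3, which upper-bounds the treewidth. On the other hand G contains the 4-clique {0, 3, 4, 5}. A clique must lie in a single bag of any decomposition, so no decomposition can have width below 3. Therefore the treewidth is 3.

Treewidth 3.
Bags: B1 = {2, 3, 4, 5}  B2 = {0, 3, 4, 5}  B3 = {1, 2, 3, 5}
Tree: B1–B2, B1–B3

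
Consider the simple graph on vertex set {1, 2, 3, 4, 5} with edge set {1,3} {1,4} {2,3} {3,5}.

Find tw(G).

A width-1 tree decomposition is:
Bags: B1 = {2, 3}  B2 = {1, 3}  B3 = {3, 5}  B4 = {1, 4}
Tree: B1–B2, B2–B3, B2–B4
The largest bag has 2 vertices, giving width 1; this decomposition certifies tw(G) ≤ 1. Any graph with an edge has treewidth ≥ 1, and G has the edge 3–2. Hence tw(G) = 1 exactly.

1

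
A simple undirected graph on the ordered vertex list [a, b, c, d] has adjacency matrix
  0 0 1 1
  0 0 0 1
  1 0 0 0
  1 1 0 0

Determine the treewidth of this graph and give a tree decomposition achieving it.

The largest bag has 2 vertices, giving width 1; this decomposition certifies tw(G) ≤ 1. G has an edge, so its treewidth is at least 1. Combining the bounds, tw(G) = 1.

Treewidth 1.
One optimal decomposition is:
Bags: B1 = {a, d}  B2 = {a, c}  B3 = {b, d}
Tree: B1–B2, B1–B3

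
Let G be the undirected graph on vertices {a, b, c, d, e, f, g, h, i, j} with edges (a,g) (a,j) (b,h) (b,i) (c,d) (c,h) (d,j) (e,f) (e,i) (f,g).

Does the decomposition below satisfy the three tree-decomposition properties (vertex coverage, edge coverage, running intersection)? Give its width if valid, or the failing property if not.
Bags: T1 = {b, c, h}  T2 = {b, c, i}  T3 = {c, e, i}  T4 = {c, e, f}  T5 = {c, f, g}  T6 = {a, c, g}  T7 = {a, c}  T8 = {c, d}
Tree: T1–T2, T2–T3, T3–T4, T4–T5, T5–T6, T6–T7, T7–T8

A tree decomposition must satisfy three properties: every vertex lies in some bag; for every edge, both endpoints lie together in some bag; and for every vertex, the bags containing it form a connected subtree. Here vertex j appears in no bag, so the decomposition is invalid.

No — vertex j appears in no bag.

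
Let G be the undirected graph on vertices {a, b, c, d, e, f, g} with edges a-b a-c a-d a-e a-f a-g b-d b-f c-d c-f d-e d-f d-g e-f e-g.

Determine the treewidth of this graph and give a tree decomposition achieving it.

Treewidth 3.
Bags: B1 = {a, b, d, f}  B2 = {a, d, e, f}  B3 = {a, c, d, f}  B4 = {a, d, e, g}
Tree: B1–B2, B2–B3, B2–B4

Each bag holds 4 vertices, so the decomposition has width 3, which upper-bounds the treewidth. For the lower bound, the 4 vertices {a, d, e, g} are pairwise adjacent, and any tree decomposition puts a clique entirely inside one bag — forcing width ≥ 3. Therefore the treewidth is 3.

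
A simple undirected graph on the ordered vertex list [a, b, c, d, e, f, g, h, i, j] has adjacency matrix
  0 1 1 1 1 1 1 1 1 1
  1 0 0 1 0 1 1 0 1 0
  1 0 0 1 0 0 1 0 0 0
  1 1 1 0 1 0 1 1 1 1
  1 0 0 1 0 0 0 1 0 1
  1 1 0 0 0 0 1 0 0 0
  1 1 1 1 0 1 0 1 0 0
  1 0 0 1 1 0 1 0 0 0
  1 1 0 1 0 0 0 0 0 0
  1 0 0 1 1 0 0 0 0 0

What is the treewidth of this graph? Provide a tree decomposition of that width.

Each bag holds 4 vertices, so the decomposition has width 3, which upper-bounds the treewidth. On the other hand G contains the 4-clique {a, d, g, h}. A clique must lie in a single bag of any decomposition, so no decomposition can have width below 3. Therefore the treewidth is 3.

Treewidth 3.
One optimal decomposition is:
Bags: B1 = {a, b, d, g}  B2 = {a, d, g, h}  B3 = {a, b, f, g}  B4 = {a, d, e, h}  B5 = {a, d, e, j}  B6 = {a, b, d, i}  B7 = {a, c, d, g}
Tree: B1–B2, B1–B3, B2–B4, B4–B5, B1–B6, B1–B7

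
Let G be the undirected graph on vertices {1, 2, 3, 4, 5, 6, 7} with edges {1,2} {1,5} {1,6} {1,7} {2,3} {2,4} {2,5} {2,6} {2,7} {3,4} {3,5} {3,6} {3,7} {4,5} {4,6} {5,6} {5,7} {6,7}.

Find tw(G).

4

A width-4 tree decomposition is:
Bags: B1 = {2, 3, 5, 6, 7}  B2 = {2, 3, 4, 5, 6}  B3 = {1, 2, 5, 6, 7}
Tree: B1–B2, B1–B3
The largest bag has 5 vertices, giving width 4; this decomposition certifies tw(G) ≤ 4. For the lower bound, the 5 vertices {1, 2, 5, 6, 7} are pairwise adjacent, and any tree decomposition puts a clique entirely inside one bag — forcing width ≥ 4. Combining the bounds, tw(G) = 4.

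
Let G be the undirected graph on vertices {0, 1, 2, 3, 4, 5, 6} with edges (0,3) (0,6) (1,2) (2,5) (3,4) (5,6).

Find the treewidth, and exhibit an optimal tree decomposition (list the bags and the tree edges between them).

Each bag holds 2 vertices, so the decomposition has width 1, which upper-bounds the treewidth. Since G has at least one edge (e.g. 4–3), it is not an edgeless graph, so tw(G) ≥ 1. Combining the bounds, tw(G) = 1.

Treewidth 1.
One such decomposition:
Bags: B1 = {3, 4}  B2 = {0, 3}  B3 = {0, 6}  B4 = {5, 6}  B5 = {2, 5}  B6 = {1, 2}
Tree: B1–B2, B2–B3, B3–B4, B4–B5, B5–B6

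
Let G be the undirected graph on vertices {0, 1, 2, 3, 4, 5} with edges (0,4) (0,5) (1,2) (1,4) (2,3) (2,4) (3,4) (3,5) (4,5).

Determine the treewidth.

2

A width-2 tree decomposition is:
Bags: B1 = {3, 4, 5}  B2 = {2, 3, 4}  B3 = {1, 2, 4}  B4 = {0, 4, 5}
Tree: B1–B2, B2–B3, B1–B4
The largest bag has 3 vertices, giving width 2; this decomposition certifies tw(G) ≤ 2. Conversely, {0, 4, 5} is a clique of size 3, and the vertices of any clique must share a bag in every tree decomposition; so some bag has ≥ 3 vertices and tw(G) ≥ 2. The upper and lower bounds meet at 2, so that is the treewidth.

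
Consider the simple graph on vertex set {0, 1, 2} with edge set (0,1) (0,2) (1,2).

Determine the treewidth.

A width-2 tree decomposition is:
Bags: B1 = {0, 1, 2}
Tree: (single bag)
With just one bag of size 3, the width is 3 − 1 = 2, so tw(G) ≤ 2. For the lower bound, the 3 vertices {0, 1, 2} are pairwise adjacent, and any tree decomposition puts a clique entirely inside one bag — forcing width ≥ 2. Therefore the treewidth is 2.

2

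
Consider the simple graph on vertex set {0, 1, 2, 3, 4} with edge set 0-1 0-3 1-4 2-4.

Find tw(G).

1

A width-1 tree decomposition is:
Bags: B1 = {2, 4}  B2 = {1, 4}  B3 = {0, 1}  B4 = {0, 3}
Tree: B1–B2, B2–B3, B3–B4
Every bag has size at most 2, so the width is 2 − 1 = 1 and tw(G) ≤ 1. Since G has at least one edge (e.g. 2–4), it is not an edgeless graph, so tw(G) ≥ 1. Combining the bounds, tw(G) = 1.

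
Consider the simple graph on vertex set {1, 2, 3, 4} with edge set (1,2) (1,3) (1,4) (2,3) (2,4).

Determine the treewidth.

A width-2 tree decomposition is:
Bags: B1 = {1, 2, 3}  B2 = {1, 2, 4}
Tree: B1–B2
Every bag has size at most 3, so the width is 3 − 1 = 2 and tw(G) ≤ 2. For the lower bound, the 3 vertices {1, 2, 3} are pairwise adjacent, and any tree decomposition puts a clique entirely inside one bag — forcing width ≥ 2. Hence tw(G) = 2 exactly.

2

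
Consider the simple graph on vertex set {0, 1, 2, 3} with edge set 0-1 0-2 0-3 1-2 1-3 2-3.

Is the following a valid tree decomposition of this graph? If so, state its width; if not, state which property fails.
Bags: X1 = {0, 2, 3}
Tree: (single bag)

No — vertex 1 appears in no bag.

A tree decomposition must satisfy three properties: every vertex lies in some bag; for every edge, both endpoints lie together in some bag; and for every vertex, the bags containing it form a connected subtree. Here vertex 1 appears in no bag, so the decomposition is invalid.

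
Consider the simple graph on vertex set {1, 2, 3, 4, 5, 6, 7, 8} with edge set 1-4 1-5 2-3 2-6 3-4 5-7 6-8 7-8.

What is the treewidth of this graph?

A width-2 tree decomposition is:
Bags: B1 = {2, 6, 8}  B2 = {2, 7, 8}  B3 = {2, 5, 7}  B4 = {1, 2, 5}  B5 = {1, 2, 4}  B6 = {2, 3, 4}
Tree: B1–B2, B2–B3, B3–B4, B4–B5, B5–B6
Each bag holds 3 vertices, so the decomposition has width 2, which upper-bounds the treewidth. The edges 2–6–8–7–5–1–4–3–2 form a cycle, so G is not a tree and its treewidth is at least 2. The upper and lower bounds meet at 2, so that is the treewidth.

2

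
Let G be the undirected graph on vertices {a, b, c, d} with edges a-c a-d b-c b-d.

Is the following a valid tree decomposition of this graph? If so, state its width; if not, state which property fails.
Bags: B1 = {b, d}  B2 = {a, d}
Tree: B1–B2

A tree decomposition must satisfy three properties: every vertex lies in some bag; for every edge, both endpoints lie together in some bag; and for every vertex, the bags containing it form a connected subtree. Here vertex c appears in no bag, so the decomposition is invalid.

No — vertex c appears in no bag.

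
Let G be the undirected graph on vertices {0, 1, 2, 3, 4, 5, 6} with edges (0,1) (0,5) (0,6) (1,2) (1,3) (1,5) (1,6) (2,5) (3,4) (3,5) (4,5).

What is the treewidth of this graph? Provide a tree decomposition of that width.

The largest bag has 3 vertices, giving width 2; this decomposition certifies tw(G) ≤ 2. Conversely, {0, 1, 5} is a clique of size 3, and the vertices of any clique must share a bag in every tree decomposition; so some bag has ≥ 3 vertices and tw(G) ≥ 2. Therefore the treewidth is 2.

Treewidth 2.
Bags: B1 = {0, 1, 5}  B2 = {1, 2, 5}  B3 = {0, 1, 6}  B4 = {1, 3, 5}  B5 = {3, 4, 5}
Tree: B1–B2, B1–B3, B1–B4, B4–B5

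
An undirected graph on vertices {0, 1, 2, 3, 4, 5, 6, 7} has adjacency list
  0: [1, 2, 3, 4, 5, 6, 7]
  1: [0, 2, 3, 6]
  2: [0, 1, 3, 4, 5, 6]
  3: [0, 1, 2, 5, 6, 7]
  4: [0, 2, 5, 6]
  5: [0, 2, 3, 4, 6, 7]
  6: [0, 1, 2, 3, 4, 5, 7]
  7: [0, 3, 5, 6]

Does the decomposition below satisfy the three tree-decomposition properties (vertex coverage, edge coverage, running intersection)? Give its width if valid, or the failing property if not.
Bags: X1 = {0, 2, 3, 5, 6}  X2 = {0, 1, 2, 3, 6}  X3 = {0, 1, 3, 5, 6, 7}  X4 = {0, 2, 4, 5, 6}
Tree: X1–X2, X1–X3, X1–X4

No — bags containing vertex 1 are not connected in the tree.

A tree decomposition must satisfy three properties: every vertex lies in some bag; for every edge, both endpoints lie together in some bag; and for every vertex, the bags containing it form a connected subtree. Here bags containing vertex 1 are not connected in the tree, so the decomposition is invalid.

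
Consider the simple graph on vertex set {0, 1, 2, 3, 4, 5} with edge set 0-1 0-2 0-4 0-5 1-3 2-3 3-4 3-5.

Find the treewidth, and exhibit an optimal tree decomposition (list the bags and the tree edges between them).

Every bag has size at most 3, so the width is 3 − 1 = 2 and tw(G) ≤ 2. The edges 1–3–5–0–1 form a cycle, so G is not a tree and its treewidth is at least 2. The upper and lower bounds meet at 2, so that is the treewidth.

Treewidth 2.
One such decomposition:
Bags: B1 = {0, 1, 3}  B2 = {0, 3, 5}  B3 = {0, 2, 3}  B4 = {0, 3, 4}
Tree: B1–B2, B2–B3, B3–B4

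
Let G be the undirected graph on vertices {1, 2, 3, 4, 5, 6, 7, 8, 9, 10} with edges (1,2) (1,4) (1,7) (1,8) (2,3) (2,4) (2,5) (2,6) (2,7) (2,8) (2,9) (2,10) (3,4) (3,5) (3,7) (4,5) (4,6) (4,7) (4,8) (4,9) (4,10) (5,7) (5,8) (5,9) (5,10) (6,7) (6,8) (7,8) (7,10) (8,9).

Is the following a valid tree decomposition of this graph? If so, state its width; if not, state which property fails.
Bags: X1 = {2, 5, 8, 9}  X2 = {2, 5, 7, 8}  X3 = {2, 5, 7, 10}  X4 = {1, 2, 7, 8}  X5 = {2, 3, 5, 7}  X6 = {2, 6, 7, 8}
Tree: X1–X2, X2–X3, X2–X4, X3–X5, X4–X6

A tree decomposition must satisfy three properties: every vertex lies in some bag; for every edge, both endpoints lie together in some bag; and for every vertex, the bags containing it form a connected subtree. Here vertex 4 appears in no bag, so the decomposition is invalid.

No — vertex 4 appears in no bag.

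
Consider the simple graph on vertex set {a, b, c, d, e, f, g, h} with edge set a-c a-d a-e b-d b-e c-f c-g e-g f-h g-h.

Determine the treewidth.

A width-2 tree decomposition is:
Bags: B1 = {c, f, h}  B2 = {c, g, h}  B3 = {a, c, g}  B4 = {a, e, g}  B5 = {a, d, e}  B6 = {b, d, e}
Tree: B1–B2, B2–B3, B3–B4, B4–B5, B5–B6
Every bag has size at most 3, so the width is 3 − 1 = 2 and tw(G) ≤ 2. For the lower bound, G contains the cycle f–h–g–c–f, so G is not a forest; only forests have treewidth ≤ 1, hence tw(G) ≥ 2. Hence tw(G) = 2 exactly.

2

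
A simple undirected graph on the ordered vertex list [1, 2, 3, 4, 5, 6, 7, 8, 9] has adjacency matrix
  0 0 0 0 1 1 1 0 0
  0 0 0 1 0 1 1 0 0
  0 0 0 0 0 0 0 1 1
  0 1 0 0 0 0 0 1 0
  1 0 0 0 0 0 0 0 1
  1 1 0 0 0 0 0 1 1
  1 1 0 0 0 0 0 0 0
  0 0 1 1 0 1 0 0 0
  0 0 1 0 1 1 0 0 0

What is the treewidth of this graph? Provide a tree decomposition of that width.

Treewidth 3.
Bags: B1 = {1, 5, 7, 9}  B2 = {1, 6, 7, 9}  B3 = {2, 6, 7, 9}  B4 = {2, 3, 6, 9}  B5 = {2, 3, 6, 8}  B6 = {2, 3, 4, 8}
Tree: B1–B2, B2–B3, B3–B4, B4–B5, B5–B6

Each bag holds 4 vertices, so the decomposition has width 3, which upper-bounds the treewidth. For the lower bound: the 4 vertex sets {1,5,7}, {9}, {6}, {2,3,4,8} are disjoint, each induces a connected subgraph, and every pair is joined by at least one edge of G. Contracting each set to a single vertex therefore yields K_{4} as a minor, and since treewidth is minor-monotone, tw(G) ≥ tw(K_{4}) = 3. Combining the bounds, tw(G) = 3.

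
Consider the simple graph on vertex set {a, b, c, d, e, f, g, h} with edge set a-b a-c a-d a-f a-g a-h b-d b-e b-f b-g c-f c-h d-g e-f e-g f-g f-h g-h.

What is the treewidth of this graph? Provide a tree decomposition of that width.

Every bag has size at most 4, so the width is 4 − 1 = 3 and tw(G) ≤ 3. On the other hand G contains the 4-clique {a, b, d, g}. A clique must lie in a single bag of any decomposition, so no decomposition can have width below 3. The upper and lower bounds meet at 3, so that is the treewidth.

Treewidth 3.
One such decomposition:
Bags: B1 = {a, b, d, g}  B2 = {a, b, f, g}  B3 = {a, f, g, h}  B4 = {b, e, f, g}  B5 = {a, c, f, h}
Tree: B1–B2, B2–B3, B2–B4, B3–B5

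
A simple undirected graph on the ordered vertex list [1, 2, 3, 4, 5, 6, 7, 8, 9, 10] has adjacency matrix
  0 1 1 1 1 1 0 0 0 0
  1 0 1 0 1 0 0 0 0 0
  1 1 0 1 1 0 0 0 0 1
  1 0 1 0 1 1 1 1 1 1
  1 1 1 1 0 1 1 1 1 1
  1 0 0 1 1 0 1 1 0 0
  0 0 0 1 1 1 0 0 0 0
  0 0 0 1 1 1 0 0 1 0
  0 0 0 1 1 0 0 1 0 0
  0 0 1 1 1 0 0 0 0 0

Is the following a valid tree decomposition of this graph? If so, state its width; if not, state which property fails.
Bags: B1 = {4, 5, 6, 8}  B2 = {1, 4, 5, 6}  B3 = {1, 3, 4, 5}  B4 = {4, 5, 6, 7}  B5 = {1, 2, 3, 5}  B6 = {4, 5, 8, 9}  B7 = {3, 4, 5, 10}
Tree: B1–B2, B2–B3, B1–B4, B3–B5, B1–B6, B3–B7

Yes; width 3.

Vertex coverage: the bags together contain {1, 2, 3, 4, 5, 6, 7, 8, 9, 10}, the full vertex set. Edge coverage: each edge of G has both endpoints in at least one bag. Running intersection: for every vertex, the bags containing it form a connected subtree. All three properties hold, so this is a valid tree decomposition of width max|bag| − 1 = 3, and hence tw(G) ≤ 3.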